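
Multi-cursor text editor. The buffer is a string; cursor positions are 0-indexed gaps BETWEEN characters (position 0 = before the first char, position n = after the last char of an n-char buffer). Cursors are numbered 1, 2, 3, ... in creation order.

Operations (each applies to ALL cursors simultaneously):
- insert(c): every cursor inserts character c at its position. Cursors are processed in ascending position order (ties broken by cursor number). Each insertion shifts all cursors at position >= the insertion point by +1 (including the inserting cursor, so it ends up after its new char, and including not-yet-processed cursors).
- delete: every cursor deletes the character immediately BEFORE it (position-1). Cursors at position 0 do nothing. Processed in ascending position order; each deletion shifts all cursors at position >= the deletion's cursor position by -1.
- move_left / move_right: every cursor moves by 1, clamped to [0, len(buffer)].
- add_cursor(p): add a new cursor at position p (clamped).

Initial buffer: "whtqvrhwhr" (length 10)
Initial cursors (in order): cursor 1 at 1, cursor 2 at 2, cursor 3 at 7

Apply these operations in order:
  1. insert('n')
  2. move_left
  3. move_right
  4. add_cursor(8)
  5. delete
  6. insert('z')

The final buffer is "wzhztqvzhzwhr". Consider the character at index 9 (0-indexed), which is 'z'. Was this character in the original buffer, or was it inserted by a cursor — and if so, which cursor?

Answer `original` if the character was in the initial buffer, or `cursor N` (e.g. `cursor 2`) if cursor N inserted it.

Answer: cursor 3

Derivation:
After op 1 (insert('n')): buffer="wnhntqvrhnwhr" (len 13), cursors c1@2 c2@4 c3@10, authorship .1.2.....3...
After op 2 (move_left): buffer="wnhntqvrhnwhr" (len 13), cursors c1@1 c2@3 c3@9, authorship .1.2.....3...
After op 3 (move_right): buffer="wnhntqvrhnwhr" (len 13), cursors c1@2 c2@4 c3@10, authorship .1.2.....3...
After op 4 (add_cursor(8)): buffer="wnhntqvrhnwhr" (len 13), cursors c1@2 c2@4 c4@8 c3@10, authorship .1.2.....3...
After op 5 (delete): buffer="whtqvhwhr" (len 9), cursors c1@1 c2@2 c4@5 c3@6, authorship .........
After op 6 (insert('z')): buffer="wzhztqvzhzwhr" (len 13), cursors c1@2 c2@4 c4@8 c3@10, authorship .1.2...4.3...
Authorship (.=original, N=cursor N): . 1 . 2 . . . 4 . 3 . . .
Index 9: author = 3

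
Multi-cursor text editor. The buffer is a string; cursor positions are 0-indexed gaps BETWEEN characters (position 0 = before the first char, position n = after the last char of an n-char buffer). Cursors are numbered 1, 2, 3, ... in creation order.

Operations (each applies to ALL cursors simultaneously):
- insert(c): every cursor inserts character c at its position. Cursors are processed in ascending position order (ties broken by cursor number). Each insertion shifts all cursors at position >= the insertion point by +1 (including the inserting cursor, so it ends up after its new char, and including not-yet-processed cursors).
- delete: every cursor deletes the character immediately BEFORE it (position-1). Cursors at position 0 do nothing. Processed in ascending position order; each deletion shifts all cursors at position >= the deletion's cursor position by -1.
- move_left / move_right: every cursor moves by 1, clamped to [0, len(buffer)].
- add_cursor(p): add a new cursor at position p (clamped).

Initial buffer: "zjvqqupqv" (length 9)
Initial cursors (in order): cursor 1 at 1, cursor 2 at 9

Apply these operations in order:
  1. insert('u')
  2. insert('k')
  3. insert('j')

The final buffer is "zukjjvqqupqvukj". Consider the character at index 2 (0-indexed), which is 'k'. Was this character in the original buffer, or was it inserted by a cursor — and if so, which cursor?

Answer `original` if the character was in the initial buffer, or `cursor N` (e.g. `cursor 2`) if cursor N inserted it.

Answer: cursor 1

Derivation:
After op 1 (insert('u')): buffer="zujvqqupqvu" (len 11), cursors c1@2 c2@11, authorship .1........2
After op 2 (insert('k')): buffer="zukjvqqupqvuk" (len 13), cursors c1@3 c2@13, authorship .11........22
After op 3 (insert('j')): buffer="zukjjvqqupqvukj" (len 15), cursors c1@4 c2@15, authorship .111........222
Authorship (.=original, N=cursor N): . 1 1 1 . . . . . . . . 2 2 2
Index 2: author = 1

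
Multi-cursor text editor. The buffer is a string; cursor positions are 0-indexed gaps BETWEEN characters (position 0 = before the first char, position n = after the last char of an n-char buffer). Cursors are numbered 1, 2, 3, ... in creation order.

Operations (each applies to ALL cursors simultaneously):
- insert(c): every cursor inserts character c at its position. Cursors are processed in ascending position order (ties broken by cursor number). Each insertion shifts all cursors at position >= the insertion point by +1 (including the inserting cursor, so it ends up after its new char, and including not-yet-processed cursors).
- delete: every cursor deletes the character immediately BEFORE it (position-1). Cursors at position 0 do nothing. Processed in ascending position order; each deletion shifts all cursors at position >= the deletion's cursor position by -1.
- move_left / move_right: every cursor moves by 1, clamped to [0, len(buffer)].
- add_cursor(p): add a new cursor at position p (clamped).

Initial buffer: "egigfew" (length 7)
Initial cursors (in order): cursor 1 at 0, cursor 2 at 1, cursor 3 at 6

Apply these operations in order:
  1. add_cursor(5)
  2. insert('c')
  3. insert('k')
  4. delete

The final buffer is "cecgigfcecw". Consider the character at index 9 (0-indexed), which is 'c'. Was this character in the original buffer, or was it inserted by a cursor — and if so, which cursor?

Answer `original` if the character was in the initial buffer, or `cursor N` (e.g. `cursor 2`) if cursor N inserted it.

After op 1 (add_cursor(5)): buffer="egigfew" (len 7), cursors c1@0 c2@1 c4@5 c3@6, authorship .......
After op 2 (insert('c')): buffer="cecgigfcecw" (len 11), cursors c1@1 c2@3 c4@8 c3@10, authorship 1.2....4.3.
After op 3 (insert('k')): buffer="ckeckgigfckeckw" (len 15), cursors c1@2 c2@5 c4@11 c3@14, authorship 11.22....44.33.
After op 4 (delete): buffer="cecgigfcecw" (len 11), cursors c1@1 c2@3 c4@8 c3@10, authorship 1.2....4.3.
Authorship (.=original, N=cursor N): 1 . 2 . . . . 4 . 3 .
Index 9: author = 3

Answer: cursor 3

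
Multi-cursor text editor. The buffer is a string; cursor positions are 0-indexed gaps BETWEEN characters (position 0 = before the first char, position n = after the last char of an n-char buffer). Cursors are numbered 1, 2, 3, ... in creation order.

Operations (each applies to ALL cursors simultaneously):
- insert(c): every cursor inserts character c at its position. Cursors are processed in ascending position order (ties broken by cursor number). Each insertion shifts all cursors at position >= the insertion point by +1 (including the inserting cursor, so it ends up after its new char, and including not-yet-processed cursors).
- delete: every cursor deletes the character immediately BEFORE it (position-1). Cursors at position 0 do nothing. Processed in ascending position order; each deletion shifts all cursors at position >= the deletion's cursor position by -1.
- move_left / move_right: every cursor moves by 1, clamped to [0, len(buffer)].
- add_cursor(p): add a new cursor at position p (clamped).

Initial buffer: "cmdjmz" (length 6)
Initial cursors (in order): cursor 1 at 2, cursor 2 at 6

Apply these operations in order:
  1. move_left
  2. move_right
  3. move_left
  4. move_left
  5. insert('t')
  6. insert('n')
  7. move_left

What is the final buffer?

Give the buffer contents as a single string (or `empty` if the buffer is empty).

After op 1 (move_left): buffer="cmdjmz" (len 6), cursors c1@1 c2@5, authorship ......
After op 2 (move_right): buffer="cmdjmz" (len 6), cursors c1@2 c2@6, authorship ......
After op 3 (move_left): buffer="cmdjmz" (len 6), cursors c1@1 c2@5, authorship ......
After op 4 (move_left): buffer="cmdjmz" (len 6), cursors c1@0 c2@4, authorship ......
After op 5 (insert('t')): buffer="tcmdjtmz" (len 8), cursors c1@1 c2@6, authorship 1....2..
After op 6 (insert('n')): buffer="tncmdjtnmz" (len 10), cursors c1@2 c2@8, authorship 11....22..
After op 7 (move_left): buffer="tncmdjtnmz" (len 10), cursors c1@1 c2@7, authorship 11....22..

Answer: tncmdjtnmz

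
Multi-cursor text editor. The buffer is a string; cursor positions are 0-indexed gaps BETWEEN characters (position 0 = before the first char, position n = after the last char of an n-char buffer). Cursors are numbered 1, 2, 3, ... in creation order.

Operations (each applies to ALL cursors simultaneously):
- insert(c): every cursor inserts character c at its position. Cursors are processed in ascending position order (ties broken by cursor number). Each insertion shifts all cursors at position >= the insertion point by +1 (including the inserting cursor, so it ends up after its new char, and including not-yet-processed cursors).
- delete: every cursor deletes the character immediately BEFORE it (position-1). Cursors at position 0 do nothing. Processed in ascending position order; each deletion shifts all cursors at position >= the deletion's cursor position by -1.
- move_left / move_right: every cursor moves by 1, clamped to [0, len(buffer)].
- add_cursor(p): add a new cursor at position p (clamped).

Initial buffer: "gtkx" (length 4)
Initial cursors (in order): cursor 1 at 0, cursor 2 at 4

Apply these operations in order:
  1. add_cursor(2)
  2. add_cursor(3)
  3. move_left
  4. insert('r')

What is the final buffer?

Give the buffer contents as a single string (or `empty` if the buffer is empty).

Answer: rgrtrkrx

Derivation:
After op 1 (add_cursor(2)): buffer="gtkx" (len 4), cursors c1@0 c3@2 c2@4, authorship ....
After op 2 (add_cursor(3)): buffer="gtkx" (len 4), cursors c1@0 c3@2 c4@3 c2@4, authorship ....
After op 3 (move_left): buffer="gtkx" (len 4), cursors c1@0 c3@1 c4@2 c2@3, authorship ....
After op 4 (insert('r')): buffer="rgrtrkrx" (len 8), cursors c1@1 c3@3 c4@5 c2@7, authorship 1.3.4.2.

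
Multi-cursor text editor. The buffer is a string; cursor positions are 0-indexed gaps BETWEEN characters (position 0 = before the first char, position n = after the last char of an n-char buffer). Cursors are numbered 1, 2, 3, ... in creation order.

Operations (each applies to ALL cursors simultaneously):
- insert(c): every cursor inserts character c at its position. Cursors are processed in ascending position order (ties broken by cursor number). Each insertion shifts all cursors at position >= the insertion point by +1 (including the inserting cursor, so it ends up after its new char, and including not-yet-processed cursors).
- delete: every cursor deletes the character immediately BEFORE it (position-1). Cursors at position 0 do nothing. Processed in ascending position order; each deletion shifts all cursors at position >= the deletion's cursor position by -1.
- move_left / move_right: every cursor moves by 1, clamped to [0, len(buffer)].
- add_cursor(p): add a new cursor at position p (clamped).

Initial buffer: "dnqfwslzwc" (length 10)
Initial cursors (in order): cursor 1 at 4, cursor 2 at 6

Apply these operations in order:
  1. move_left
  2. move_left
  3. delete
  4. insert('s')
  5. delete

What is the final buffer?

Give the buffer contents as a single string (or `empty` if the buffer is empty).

After op 1 (move_left): buffer="dnqfwslzwc" (len 10), cursors c1@3 c2@5, authorship ..........
After op 2 (move_left): buffer="dnqfwslzwc" (len 10), cursors c1@2 c2@4, authorship ..........
After op 3 (delete): buffer="dqwslzwc" (len 8), cursors c1@1 c2@2, authorship ........
After op 4 (insert('s')): buffer="dsqswslzwc" (len 10), cursors c1@2 c2@4, authorship .1.2......
After op 5 (delete): buffer="dqwslzwc" (len 8), cursors c1@1 c2@2, authorship ........

Answer: dqwslzwc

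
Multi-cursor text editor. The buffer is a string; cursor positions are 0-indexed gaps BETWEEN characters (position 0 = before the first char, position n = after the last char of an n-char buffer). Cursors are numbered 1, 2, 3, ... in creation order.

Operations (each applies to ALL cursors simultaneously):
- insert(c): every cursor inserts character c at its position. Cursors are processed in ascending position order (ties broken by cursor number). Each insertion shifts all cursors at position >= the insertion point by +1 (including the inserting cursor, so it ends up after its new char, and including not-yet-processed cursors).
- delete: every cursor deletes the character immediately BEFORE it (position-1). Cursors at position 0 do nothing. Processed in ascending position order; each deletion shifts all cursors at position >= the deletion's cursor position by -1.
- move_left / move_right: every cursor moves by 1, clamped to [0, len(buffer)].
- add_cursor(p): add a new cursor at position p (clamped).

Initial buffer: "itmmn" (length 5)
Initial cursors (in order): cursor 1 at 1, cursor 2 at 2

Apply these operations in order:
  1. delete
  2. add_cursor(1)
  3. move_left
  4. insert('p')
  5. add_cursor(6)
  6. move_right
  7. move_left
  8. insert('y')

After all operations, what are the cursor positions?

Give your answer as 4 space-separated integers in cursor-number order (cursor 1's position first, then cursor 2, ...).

After op 1 (delete): buffer="mmn" (len 3), cursors c1@0 c2@0, authorship ...
After op 2 (add_cursor(1)): buffer="mmn" (len 3), cursors c1@0 c2@0 c3@1, authorship ...
After op 3 (move_left): buffer="mmn" (len 3), cursors c1@0 c2@0 c3@0, authorship ...
After op 4 (insert('p')): buffer="pppmmn" (len 6), cursors c1@3 c2@3 c3@3, authorship 123...
After op 5 (add_cursor(6)): buffer="pppmmn" (len 6), cursors c1@3 c2@3 c3@3 c4@6, authorship 123...
After op 6 (move_right): buffer="pppmmn" (len 6), cursors c1@4 c2@4 c3@4 c4@6, authorship 123...
After op 7 (move_left): buffer="pppmmn" (len 6), cursors c1@3 c2@3 c3@3 c4@5, authorship 123...
After op 8 (insert('y')): buffer="pppyyymmyn" (len 10), cursors c1@6 c2@6 c3@6 c4@9, authorship 123123..4.

Answer: 6 6 6 9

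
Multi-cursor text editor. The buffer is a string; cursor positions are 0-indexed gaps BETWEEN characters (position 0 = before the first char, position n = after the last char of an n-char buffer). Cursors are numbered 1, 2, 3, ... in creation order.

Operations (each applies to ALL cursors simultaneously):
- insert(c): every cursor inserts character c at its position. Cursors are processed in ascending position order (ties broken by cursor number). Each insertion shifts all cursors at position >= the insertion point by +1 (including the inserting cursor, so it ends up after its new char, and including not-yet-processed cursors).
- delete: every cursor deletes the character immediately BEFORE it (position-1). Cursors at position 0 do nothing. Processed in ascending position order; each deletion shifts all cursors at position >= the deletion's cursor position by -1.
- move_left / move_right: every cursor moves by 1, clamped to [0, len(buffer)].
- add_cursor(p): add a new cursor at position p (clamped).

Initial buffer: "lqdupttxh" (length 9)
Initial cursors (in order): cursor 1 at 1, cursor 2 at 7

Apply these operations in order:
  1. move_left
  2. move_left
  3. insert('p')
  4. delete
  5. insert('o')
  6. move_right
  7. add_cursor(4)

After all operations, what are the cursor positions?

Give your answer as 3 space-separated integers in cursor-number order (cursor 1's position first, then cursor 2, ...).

After op 1 (move_left): buffer="lqdupttxh" (len 9), cursors c1@0 c2@6, authorship .........
After op 2 (move_left): buffer="lqdupttxh" (len 9), cursors c1@0 c2@5, authorship .........
After op 3 (insert('p')): buffer="plqduppttxh" (len 11), cursors c1@1 c2@7, authorship 1.....2....
After op 4 (delete): buffer="lqdupttxh" (len 9), cursors c1@0 c2@5, authorship .........
After op 5 (insert('o')): buffer="olqdupottxh" (len 11), cursors c1@1 c2@7, authorship 1.....2....
After op 6 (move_right): buffer="olqdupottxh" (len 11), cursors c1@2 c2@8, authorship 1.....2....
After op 7 (add_cursor(4)): buffer="olqdupottxh" (len 11), cursors c1@2 c3@4 c2@8, authorship 1.....2....

Answer: 2 8 4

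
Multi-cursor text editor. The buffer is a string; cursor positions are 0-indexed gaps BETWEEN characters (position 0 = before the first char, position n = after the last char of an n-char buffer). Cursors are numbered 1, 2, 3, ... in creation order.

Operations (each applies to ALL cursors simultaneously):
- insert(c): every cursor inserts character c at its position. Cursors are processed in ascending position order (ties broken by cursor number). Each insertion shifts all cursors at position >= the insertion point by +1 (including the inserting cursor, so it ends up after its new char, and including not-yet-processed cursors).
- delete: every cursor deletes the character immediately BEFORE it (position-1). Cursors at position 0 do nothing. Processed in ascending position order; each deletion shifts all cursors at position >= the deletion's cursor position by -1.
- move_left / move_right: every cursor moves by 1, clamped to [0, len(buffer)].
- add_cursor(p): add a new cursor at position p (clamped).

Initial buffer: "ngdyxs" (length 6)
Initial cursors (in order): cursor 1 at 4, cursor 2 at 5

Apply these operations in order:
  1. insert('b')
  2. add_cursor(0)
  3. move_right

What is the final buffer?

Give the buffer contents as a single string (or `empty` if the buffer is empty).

After op 1 (insert('b')): buffer="ngdybxbs" (len 8), cursors c1@5 c2@7, authorship ....1.2.
After op 2 (add_cursor(0)): buffer="ngdybxbs" (len 8), cursors c3@0 c1@5 c2@7, authorship ....1.2.
After op 3 (move_right): buffer="ngdybxbs" (len 8), cursors c3@1 c1@6 c2@8, authorship ....1.2.

Answer: ngdybxbs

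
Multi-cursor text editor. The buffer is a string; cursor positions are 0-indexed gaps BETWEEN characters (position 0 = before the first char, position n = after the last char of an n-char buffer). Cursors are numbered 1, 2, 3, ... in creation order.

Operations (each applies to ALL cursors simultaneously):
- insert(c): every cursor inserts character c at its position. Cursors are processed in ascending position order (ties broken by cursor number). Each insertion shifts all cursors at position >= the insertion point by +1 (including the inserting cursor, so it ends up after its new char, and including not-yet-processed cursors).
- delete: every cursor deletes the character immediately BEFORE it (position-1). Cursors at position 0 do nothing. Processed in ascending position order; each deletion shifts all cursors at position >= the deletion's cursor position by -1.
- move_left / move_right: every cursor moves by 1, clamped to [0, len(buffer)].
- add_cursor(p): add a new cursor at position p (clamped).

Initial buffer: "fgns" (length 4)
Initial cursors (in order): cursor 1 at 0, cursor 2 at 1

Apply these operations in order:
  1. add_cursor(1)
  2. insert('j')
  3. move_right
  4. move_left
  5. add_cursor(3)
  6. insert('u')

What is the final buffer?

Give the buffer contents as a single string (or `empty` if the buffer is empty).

After op 1 (add_cursor(1)): buffer="fgns" (len 4), cursors c1@0 c2@1 c3@1, authorship ....
After op 2 (insert('j')): buffer="jfjjgns" (len 7), cursors c1@1 c2@4 c3@4, authorship 1.23...
After op 3 (move_right): buffer="jfjjgns" (len 7), cursors c1@2 c2@5 c3@5, authorship 1.23...
After op 4 (move_left): buffer="jfjjgns" (len 7), cursors c1@1 c2@4 c3@4, authorship 1.23...
After op 5 (add_cursor(3)): buffer="jfjjgns" (len 7), cursors c1@1 c4@3 c2@4 c3@4, authorship 1.23...
After op 6 (insert('u')): buffer="jufjujuugns" (len 11), cursors c1@2 c4@5 c2@8 c3@8, authorship 11.24323...

Answer: jufjujuugns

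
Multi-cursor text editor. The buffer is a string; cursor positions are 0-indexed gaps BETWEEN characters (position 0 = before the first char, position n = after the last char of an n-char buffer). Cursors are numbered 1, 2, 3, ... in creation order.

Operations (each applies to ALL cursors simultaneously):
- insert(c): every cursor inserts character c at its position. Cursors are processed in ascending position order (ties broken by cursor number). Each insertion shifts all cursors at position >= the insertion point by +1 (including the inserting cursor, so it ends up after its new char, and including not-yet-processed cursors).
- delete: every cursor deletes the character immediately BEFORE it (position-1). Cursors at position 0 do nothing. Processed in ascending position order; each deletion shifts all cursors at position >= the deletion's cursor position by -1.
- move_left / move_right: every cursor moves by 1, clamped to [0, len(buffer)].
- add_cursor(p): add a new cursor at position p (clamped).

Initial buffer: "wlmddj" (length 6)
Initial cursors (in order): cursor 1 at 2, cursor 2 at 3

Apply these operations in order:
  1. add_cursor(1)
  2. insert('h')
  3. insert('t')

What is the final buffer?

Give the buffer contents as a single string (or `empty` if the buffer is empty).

Answer: whtlhtmhtddj

Derivation:
After op 1 (add_cursor(1)): buffer="wlmddj" (len 6), cursors c3@1 c1@2 c2@3, authorship ......
After op 2 (insert('h')): buffer="whlhmhddj" (len 9), cursors c3@2 c1@4 c2@6, authorship .3.1.2...
After op 3 (insert('t')): buffer="whtlhtmhtddj" (len 12), cursors c3@3 c1@6 c2@9, authorship .33.11.22...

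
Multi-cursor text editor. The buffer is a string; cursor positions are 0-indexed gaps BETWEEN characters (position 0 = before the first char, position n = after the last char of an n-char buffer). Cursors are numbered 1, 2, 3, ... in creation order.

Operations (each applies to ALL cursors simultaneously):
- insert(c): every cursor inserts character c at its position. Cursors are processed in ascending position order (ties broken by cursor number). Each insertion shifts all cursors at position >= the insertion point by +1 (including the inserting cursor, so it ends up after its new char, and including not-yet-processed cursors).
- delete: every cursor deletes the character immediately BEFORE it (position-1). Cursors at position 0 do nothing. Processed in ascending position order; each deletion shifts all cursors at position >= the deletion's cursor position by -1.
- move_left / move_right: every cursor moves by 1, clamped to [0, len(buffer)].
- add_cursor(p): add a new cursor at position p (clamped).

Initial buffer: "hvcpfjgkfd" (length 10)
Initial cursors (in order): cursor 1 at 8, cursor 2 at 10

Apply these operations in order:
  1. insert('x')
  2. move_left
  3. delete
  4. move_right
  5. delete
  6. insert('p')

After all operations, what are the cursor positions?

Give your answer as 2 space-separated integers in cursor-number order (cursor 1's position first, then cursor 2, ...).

After op 1 (insert('x')): buffer="hvcpfjgkxfdx" (len 12), cursors c1@9 c2@12, authorship ........1..2
After op 2 (move_left): buffer="hvcpfjgkxfdx" (len 12), cursors c1@8 c2@11, authorship ........1..2
After op 3 (delete): buffer="hvcpfjgxfx" (len 10), cursors c1@7 c2@9, authorship .......1.2
After op 4 (move_right): buffer="hvcpfjgxfx" (len 10), cursors c1@8 c2@10, authorship .......1.2
After op 5 (delete): buffer="hvcpfjgf" (len 8), cursors c1@7 c2@8, authorship ........
After op 6 (insert('p')): buffer="hvcpfjgpfp" (len 10), cursors c1@8 c2@10, authorship .......1.2

Answer: 8 10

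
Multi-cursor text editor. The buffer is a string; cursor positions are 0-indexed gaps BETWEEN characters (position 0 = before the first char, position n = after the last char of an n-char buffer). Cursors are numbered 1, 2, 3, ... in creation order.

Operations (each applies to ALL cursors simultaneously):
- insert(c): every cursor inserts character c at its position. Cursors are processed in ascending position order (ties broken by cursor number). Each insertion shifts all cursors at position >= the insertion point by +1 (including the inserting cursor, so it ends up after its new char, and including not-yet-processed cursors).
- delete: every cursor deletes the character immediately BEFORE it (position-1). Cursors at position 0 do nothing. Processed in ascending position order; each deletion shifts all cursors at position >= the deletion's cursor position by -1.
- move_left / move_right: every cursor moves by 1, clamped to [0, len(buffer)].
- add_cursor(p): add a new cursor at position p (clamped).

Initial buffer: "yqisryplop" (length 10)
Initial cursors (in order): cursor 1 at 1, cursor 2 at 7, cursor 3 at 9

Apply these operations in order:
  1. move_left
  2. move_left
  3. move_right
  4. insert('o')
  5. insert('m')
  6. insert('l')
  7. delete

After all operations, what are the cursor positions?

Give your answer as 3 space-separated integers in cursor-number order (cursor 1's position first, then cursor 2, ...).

After op 1 (move_left): buffer="yqisryplop" (len 10), cursors c1@0 c2@6 c3@8, authorship ..........
After op 2 (move_left): buffer="yqisryplop" (len 10), cursors c1@0 c2@5 c3@7, authorship ..........
After op 3 (move_right): buffer="yqisryplop" (len 10), cursors c1@1 c2@6 c3@8, authorship ..........
After op 4 (insert('o')): buffer="yoqisryoploop" (len 13), cursors c1@2 c2@8 c3@11, authorship .1.....2..3..
After op 5 (insert('m')): buffer="yomqisryomplomop" (len 16), cursors c1@3 c2@10 c3@14, authorship .11.....22..33..
After op 6 (insert('l')): buffer="yomlqisryomlplomlop" (len 19), cursors c1@4 c2@12 c3@17, authorship .111.....222..333..
After op 7 (delete): buffer="yomqisryomplomop" (len 16), cursors c1@3 c2@10 c3@14, authorship .11.....22..33..

Answer: 3 10 14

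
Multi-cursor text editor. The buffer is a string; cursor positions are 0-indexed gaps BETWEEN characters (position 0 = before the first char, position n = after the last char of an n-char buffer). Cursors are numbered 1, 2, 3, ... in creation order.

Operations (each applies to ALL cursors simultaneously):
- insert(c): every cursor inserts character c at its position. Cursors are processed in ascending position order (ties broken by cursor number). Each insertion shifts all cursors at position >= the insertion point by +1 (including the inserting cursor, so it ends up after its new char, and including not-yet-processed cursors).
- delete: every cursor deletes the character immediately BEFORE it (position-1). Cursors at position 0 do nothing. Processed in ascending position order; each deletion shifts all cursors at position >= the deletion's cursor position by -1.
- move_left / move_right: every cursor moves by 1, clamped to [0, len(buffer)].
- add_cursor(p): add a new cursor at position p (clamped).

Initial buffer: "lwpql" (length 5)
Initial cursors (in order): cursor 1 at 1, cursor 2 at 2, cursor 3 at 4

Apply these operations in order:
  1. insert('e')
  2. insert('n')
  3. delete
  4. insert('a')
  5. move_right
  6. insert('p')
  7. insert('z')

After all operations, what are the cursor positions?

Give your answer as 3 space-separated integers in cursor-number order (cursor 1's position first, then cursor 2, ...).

Answer: 6 11 17

Derivation:
After op 1 (insert('e')): buffer="lewepqel" (len 8), cursors c1@2 c2@4 c3@7, authorship .1.2..3.
After op 2 (insert('n')): buffer="lenwenpqenl" (len 11), cursors c1@3 c2@6 c3@10, authorship .11.22..33.
After op 3 (delete): buffer="lewepqel" (len 8), cursors c1@2 c2@4 c3@7, authorship .1.2..3.
After op 4 (insert('a')): buffer="leaweapqeal" (len 11), cursors c1@3 c2@6 c3@10, authorship .11.22..33.
After op 5 (move_right): buffer="leaweapqeal" (len 11), cursors c1@4 c2@7 c3@11, authorship .11.22..33.
After op 6 (insert('p')): buffer="leawpeappqealp" (len 14), cursors c1@5 c2@9 c3@14, authorship .11.122.2.33.3
After op 7 (insert('z')): buffer="leawpzeappzqealpz" (len 17), cursors c1@6 c2@11 c3@17, authorship .11.1122.22.33.33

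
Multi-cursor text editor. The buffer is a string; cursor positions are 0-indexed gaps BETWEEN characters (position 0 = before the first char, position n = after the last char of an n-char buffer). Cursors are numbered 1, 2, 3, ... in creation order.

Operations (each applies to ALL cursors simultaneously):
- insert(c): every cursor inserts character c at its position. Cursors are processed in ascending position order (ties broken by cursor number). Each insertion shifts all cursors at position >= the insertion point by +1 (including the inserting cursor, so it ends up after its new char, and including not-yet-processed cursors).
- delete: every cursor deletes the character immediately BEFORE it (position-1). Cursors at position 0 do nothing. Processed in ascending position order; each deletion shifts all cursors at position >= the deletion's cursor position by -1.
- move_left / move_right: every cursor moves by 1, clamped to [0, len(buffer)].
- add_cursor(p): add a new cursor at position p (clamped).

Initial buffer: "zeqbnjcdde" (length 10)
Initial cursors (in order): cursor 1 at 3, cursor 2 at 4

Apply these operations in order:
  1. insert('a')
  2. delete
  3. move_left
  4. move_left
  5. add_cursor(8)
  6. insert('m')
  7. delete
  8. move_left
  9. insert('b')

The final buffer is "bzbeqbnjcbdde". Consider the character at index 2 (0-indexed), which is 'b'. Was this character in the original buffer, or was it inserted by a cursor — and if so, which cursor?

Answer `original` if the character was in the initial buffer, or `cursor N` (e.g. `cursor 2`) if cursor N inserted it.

Answer: cursor 2

Derivation:
After op 1 (insert('a')): buffer="zeqabanjcdde" (len 12), cursors c1@4 c2@6, authorship ...1.2......
After op 2 (delete): buffer="zeqbnjcdde" (len 10), cursors c1@3 c2@4, authorship ..........
After op 3 (move_left): buffer="zeqbnjcdde" (len 10), cursors c1@2 c2@3, authorship ..........
After op 4 (move_left): buffer="zeqbnjcdde" (len 10), cursors c1@1 c2@2, authorship ..........
After op 5 (add_cursor(8)): buffer="zeqbnjcdde" (len 10), cursors c1@1 c2@2 c3@8, authorship ..........
After op 6 (insert('m')): buffer="zmemqbnjcdmde" (len 13), cursors c1@2 c2@4 c3@11, authorship .1.2......3..
After op 7 (delete): buffer="zeqbnjcdde" (len 10), cursors c1@1 c2@2 c3@8, authorship ..........
After op 8 (move_left): buffer="zeqbnjcdde" (len 10), cursors c1@0 c2@1 c3@7, authorship ..........
After op 9 (insert('b')): buffer="bzbeqbnjcbdde" (len 13), cursors c1@1 c2@3 c3@10, authorship 1.2......3...
Authorship (.=original, N=cursor N): 1 . 2 . . . . . . 3 . . .
Index 2: author = 2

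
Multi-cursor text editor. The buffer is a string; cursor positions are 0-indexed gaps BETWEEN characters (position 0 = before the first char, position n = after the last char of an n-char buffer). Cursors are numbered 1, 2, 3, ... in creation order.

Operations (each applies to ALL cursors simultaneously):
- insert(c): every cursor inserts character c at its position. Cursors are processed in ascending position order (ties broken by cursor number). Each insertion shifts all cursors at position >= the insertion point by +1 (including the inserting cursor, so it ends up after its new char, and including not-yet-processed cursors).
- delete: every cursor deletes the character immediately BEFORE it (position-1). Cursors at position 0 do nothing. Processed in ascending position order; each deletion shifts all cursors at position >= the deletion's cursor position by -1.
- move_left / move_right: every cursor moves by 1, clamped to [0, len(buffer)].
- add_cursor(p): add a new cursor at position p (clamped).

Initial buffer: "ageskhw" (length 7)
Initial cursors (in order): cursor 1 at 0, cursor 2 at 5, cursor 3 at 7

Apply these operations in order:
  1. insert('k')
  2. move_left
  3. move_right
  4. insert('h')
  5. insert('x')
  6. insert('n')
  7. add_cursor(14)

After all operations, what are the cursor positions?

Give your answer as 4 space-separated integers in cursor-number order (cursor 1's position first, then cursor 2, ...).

After op 1 (insert('k')): buffer="kageskkhwk" (len 10), cursors c1@1 c2@7 c3@10, authorship 1.....2..3
After op 2 (move_left): buffer="kageskkhwk" (len 10), cursors c1@0 c2@6 c3@9, authorship 1.....2..3
After op 3 (move_right): buffer="kageskkhwk" (len 10), cursors c1@1 c2@7 c3@10, authorship 1.....2..3
After op 4 (insert('h')): buffer="khageskkhhwkh" (len 13), cursors c1@2 c2@9 c3@13, authorship 11.....22..33
After op 5 (insert('x')): buffer="khxageskkhxhwkhx" (len 16), cursors c1@3 c2@11 c3@16, authorship 111.....222..333
After op 6 (insert('n')): buffer="khxnageskkhxnhwkhxn" (len 19), cursors c1@4 c2@13 c3@19, authorship 1111.....2222..3333
After op 7 (add_cursor(14)): buffer="khxnageskkhxnhwkhxn" (len 19), cursors c1@4 c2@13 c4@14 c3@19, authorship 1111.....2222..3333

Answer: 4 13 19 14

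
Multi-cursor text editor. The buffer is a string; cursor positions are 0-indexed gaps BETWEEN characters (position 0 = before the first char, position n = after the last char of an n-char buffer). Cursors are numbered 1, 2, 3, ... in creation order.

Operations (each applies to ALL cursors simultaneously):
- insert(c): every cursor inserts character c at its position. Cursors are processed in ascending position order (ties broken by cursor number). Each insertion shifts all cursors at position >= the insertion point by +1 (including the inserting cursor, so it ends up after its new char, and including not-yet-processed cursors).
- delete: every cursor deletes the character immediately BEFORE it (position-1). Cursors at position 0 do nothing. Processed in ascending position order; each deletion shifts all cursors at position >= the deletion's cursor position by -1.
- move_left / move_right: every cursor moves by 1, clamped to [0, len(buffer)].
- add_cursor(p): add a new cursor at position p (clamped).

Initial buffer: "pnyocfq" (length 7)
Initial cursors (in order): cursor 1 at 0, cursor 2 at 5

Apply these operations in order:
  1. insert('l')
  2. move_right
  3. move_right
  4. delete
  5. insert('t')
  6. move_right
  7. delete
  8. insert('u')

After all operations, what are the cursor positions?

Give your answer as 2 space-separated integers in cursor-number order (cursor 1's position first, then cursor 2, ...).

Answer: 4 9

Derivation:
After op 1 (insert('l')): buffer="lpnyoclfq" (len 9), cursors c1@1 c2@7, authorship 1.....2..
After op 2 (move_right): buffer="lpnyoclfq" (len 9), cursors c1@2 c2@8, authorship 1.....2..
After op 3 (move_right): buffer="lpnyoclfq" (len 9), cursors c1@3 c2@9, authorship 1.....2..
After op 4 (delete): buffer="lpyoclf" (len 7), cursors c1@2 c2@7, authorship 1....2.
After op 5 (insert('t')): buffer="lptyoclft" (len 9), cursors c1@3 c2@9, authorship 1.1...2.2
After op 6 (move_right): buffer="lptyoclft" (len 9), cursors c1@4 c2@9, authorship 1.1...2.2
After op 7 (delete): buffer="lptoclf" (len 7), cursors c1@3 c2@7, authorship 1.1..2.
After op 8 (insert('u')): buffer="lptuoclfu" (len 9), cursors c1@4 c2@9, authorship 1.11..2.2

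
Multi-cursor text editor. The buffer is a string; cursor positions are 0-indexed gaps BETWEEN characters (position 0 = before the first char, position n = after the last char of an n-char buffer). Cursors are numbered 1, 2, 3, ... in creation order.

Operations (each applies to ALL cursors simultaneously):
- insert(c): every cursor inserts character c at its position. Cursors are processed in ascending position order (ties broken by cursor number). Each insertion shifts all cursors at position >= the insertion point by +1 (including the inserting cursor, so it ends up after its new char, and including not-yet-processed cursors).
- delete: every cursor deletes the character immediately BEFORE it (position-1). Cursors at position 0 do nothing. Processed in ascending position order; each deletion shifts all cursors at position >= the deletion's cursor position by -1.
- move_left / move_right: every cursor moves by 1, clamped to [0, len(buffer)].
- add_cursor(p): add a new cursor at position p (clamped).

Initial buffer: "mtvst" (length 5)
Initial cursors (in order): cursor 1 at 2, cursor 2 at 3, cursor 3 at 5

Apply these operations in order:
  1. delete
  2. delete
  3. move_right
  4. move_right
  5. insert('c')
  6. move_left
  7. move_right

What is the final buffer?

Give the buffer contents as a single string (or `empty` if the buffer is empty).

Answer: ccc

Derivation:
After op 1 (delete): buffer="ms" (len 2), cursors c1@1 c2@1 c3@2, authorship ..
After op 2 (delete): buffer="" (len 0), cursors c1@0 c2@0 c3@0, authorship 
After op 3 (move_right): buffer="" (len 0), cursors c1@0 c2@0 c3@0, authorship 
After op 4 (move_right): buffer="" (len 0), cursors c1@0 c2@0 c3@0, authorship 
After op 5 (insert('c')): buffer="ccc" (len 3), cursors c1@3 c2@3 c3@3, authorship 123
After op 6 (move_left): buffer="ccc" (len 3), cursors c1@2 c2@2 c3@2, authorship 123
After op 7 (move_right): buffer="ccc" (len 3), cursors c1@3 c2@3 c3@3, authorship 123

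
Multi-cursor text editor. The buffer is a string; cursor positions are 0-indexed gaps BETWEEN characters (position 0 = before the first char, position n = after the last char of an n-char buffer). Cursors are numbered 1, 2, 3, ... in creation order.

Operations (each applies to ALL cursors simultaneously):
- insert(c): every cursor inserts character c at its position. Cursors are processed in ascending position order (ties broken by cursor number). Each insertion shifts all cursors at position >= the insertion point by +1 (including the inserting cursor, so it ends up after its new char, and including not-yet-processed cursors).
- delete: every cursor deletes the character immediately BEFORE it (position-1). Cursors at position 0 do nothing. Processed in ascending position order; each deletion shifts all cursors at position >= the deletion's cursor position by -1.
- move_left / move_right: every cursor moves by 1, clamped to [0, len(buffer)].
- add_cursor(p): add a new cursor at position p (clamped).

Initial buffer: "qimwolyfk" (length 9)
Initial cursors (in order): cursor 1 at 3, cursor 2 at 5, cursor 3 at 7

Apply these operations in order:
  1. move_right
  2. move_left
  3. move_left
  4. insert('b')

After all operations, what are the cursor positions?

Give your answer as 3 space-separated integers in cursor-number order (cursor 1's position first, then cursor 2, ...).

After op 1 (move_right): buffer="qimwolyfk" (len 9), cursors c1@4 c2@6 c3@8, authorship .........
After op 2 (move_left): buffer="qimwolyfk" (len 9), cursors c1@3 c2@5 c3@7, authorship .........
After op 3 (move_left): buffer="qimwolyfk" (len 9), cursors c1@2 c2@4 c3@6, authorship .........
After op 4 (insert('b')): buffer="qibmwbolbyfk" (len 12), cursors c1@3 c2@6 c3@9, authorship ..1..2..3...

Answer: 3 6 9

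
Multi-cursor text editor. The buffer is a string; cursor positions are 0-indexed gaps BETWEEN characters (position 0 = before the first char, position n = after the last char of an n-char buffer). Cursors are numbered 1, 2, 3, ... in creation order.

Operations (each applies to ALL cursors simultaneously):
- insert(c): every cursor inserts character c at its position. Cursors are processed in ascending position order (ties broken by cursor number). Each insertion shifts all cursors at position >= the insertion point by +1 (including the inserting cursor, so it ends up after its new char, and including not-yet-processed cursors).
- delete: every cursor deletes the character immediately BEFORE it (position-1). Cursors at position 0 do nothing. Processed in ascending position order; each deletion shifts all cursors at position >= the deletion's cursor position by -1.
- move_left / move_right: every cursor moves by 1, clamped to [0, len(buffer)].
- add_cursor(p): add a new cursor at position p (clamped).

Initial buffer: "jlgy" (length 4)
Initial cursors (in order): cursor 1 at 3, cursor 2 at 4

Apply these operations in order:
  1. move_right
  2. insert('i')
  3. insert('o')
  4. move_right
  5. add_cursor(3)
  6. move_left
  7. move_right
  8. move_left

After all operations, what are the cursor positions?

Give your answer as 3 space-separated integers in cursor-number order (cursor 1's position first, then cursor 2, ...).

Answer: 7 7 2

Derivation:
After op 1 (move_right): buffer="jlgy" (len 4), cursors c1@4 c2@4, authorship ....
After op 2 (insert('i')): buffer="jlgyii" (len 6), cursors c1@6 c2@6, authorship ....12
After op 3 (insert('o')): buffer="jlgyiioo" (len 8), cursors c1@8 c2@8, authorship ....1212
After op 4 (move_right): buffer="jlgyiioo" (len 8), cursors c1@8 c2@8, authorship ....1212
After op 5 (add_cursor(3)): buffer="jlgyiioo" (len 8), cursors c3@3 c1@8 c2@8, authorship ....1212
After op 6 (move_left): buffer="jlgyiioo" (len 8), cursors c3@2 c1@7 c2@7, authorship ....1212
After op 7 (move_right): buffer="jlgyiioo" (len 8), cursors c3@3 c1@8 c2@8, authorship ....1212
After op 8 (move_left): buffer="jlgyiioo" (len 8), cursors c3@2 c1@7 c2@7, authorship ....1212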